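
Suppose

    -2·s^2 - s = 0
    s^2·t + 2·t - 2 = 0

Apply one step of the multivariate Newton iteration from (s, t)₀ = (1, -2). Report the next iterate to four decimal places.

(0.4000, -0.1333)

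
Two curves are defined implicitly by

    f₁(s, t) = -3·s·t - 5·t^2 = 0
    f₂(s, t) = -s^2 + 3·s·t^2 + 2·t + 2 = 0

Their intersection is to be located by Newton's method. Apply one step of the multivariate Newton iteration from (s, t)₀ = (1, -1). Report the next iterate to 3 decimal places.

(0.684, -0.579)

At (1, -1): F = (-2.000, 2.000).
Jacobian J = [[-3·t, -3·s - 10·t], [-2·s + 3·t^2, 6·s·t + 2]].
At the point, J = [[3.000, 7.000], [1.000, -4.000]] (det J = -19.000).
Solving J·Δ = −F gives Δ = (-0.316, 0.421).
Then the next iterate is (s, t)₁ = (0.684, -0.579).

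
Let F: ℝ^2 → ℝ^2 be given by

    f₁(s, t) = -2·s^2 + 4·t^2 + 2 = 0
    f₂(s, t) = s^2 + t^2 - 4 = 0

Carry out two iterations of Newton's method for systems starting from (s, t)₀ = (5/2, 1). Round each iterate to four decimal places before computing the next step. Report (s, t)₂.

(1.7358, 1.0000)

At (5/2, 1): F = (-6.5000, 3.2500).
Jacobian J = [[-4·s, 8·t], [2·s, 2·t]].
At the point, J = [[-10.0000, 8.0000], [5.0000, 2.0000]] (det J = -60.0000).
Solving J·Δ = −F gives Δ = (-0.6500, 0.0000).
Then the next iterate is (s, t)₁ = (1.8500, 1.0000).
Round to (1.8500, 1.0000) and repeat: F = (-0.8450, 0.4225), J = [[-7.4000, 8.0000], [3.7000, 2.0000]].
Δ = (-0.1142, 0.0000), so (s, t)₂ = (1.7358, 1.0000).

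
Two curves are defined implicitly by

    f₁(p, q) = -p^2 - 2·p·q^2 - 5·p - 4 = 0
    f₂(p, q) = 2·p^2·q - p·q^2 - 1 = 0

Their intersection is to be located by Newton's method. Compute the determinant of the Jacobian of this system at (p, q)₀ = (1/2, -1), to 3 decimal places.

-6.000

J = [[-2·p - 2·q^2 - 5, -4·p·q], [4·p·q - q^2, 2·p^2 - 2·p·q]].
At the point, J = [[-8.000, 2.000], [-3.000, 1.500]].
det J = -6.000.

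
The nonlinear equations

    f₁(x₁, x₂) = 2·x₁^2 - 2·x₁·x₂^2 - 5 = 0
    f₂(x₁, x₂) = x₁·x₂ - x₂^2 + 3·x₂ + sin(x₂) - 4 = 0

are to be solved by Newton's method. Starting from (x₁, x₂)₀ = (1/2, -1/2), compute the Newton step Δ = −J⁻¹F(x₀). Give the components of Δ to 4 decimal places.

(2.2255, 1.4118)

At (1/2, -1/2): F = (-4.7500, -6.479426).
Jacobian J = [[4·x₁ - 2·x₂^2, -4·x₁·x₂], [x₂, x₁ - 2·x₂ + cos(x₂) + 3]].
At the point, J = [[1.5000, 1.0000], [-0.5000, 5.377583]] (det J = 8.566374).
Solving J·Δ = −F gives Δ = (2.2255, 1.4118).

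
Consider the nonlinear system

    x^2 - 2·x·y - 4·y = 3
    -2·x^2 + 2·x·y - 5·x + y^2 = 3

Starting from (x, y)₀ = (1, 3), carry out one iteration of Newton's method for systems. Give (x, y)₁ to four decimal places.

At (1, 3): F = (-20.0000, 5.0000).
Jacobian J = [[2·x - 2·y, -2·x - 4], [-4·x + 2·y - 5, 2·x + 2·y]].
At the point, J = [[-4.0000, -6.0000], [-3.0000, 8.0000]] (det J = -50.0000).
Solving J·Δ = −F gives Δ = (-2.6000, -1.6000).
Then the next iterate is (x, y)₁ = (-1.6000, 1.4000).

(-1.6000, 1.4000)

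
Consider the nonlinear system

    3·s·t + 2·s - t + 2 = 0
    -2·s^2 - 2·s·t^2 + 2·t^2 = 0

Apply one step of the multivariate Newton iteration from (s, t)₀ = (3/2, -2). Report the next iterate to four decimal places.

(0.8409, -2.1818)

At (3/2, -2): F = (-2.0000, -8.5000).
Jacobian J = [[3·t + 2, 3·s - 1], [-4·s - 2·t^2, -4·s·t + 4·t]].
At the point, J = [[-4.0000, 3.5000], [-14.0000, 4.0000]] (det J = 33.0000).
Solving J·Δ = −F gives Δ = (-0.6591, -0.1818).
Then the next iterate is (s, t)₁ = (0.8409, -2.1818).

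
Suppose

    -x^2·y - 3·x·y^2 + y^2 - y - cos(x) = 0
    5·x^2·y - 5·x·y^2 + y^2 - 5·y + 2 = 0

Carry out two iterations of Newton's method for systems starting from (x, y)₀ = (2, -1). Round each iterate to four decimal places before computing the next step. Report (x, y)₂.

At (2, -1): F = (0.416147, -22.0000).
Jacobian J = [[-2·x·y - 3·y^2 + sin(x), -x^2 - 6·x·y + 2·y - 1], [10·x·y - 5·y^2, 5·x^2 - 10·x·y + 2·y - 5]].
At the point, J = [[1.909297, 5.0000], [-25.0000, 33.0000]] (det J = 188.006815).
Solving J·Δ = −F gives Δ = (-0.6581, 0.1681).
Then the next iterate is (x, y)₁ = (1.3419, -0.8319).
Round to (1.3419, -0.8319) and repeat: F = (0.009037, -5.281796), J = [[1.130398, 2.233464], [-14.623554, 13.502944]].
Δ = (-0.2487, 0.1218), so (x, y)₂ = (1.0932, -0.7101).

(1.0932, -0.7101)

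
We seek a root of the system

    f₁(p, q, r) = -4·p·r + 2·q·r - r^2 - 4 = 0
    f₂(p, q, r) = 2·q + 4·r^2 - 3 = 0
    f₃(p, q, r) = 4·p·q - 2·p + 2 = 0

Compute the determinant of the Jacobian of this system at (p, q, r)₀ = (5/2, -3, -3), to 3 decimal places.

J = [[-4·r, 2·r, -4·p + 2·q - 2·r], [0, 2, 8·r], [4·q - 2, 4·p, 0]].
At the point, J = [[12.000, -6.000, -10.000], [0.000, 2.000, -24.000], [-14.000, 10.000, 0.000]].
det J = 584.000.

584.000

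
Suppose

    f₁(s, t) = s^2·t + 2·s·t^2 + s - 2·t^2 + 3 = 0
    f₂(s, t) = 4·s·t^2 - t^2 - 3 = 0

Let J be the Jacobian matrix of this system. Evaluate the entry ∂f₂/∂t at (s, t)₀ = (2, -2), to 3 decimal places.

-28.000

∂f₂/∂t = 8·s·t - 2·t.
At (2, -2) this is -28.000.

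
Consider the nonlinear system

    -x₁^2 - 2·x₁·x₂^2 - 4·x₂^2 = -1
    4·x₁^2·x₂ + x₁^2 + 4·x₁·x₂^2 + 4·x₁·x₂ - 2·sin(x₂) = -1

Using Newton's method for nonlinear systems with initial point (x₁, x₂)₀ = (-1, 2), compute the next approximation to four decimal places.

(-0.9625, 0.9719)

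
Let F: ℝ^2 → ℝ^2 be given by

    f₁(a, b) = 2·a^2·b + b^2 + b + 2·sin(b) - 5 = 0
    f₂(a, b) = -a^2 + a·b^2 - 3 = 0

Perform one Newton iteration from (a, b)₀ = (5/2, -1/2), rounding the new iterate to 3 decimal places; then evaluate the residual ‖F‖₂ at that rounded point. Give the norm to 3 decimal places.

At (5/2, -1/2): F = (-12.45885, -8.625).
Jacobian J = [[4·a·b, 2·a^2 + 2·b + 2·cos(b) + 1], [-2·a + b^2, 2·a·b]].
At the point, J = [[-5.000, 14.25517], [-4.750, -2.500]] (det J = 80.21203).
Solving J·Δ = −F gives Δ = (-1.921, 0.200).
Then the next iterate is (a, b)₁ = (0.579, -0.300).
Re-evaluating at (0.579, -0.300): F = (-6.00219, -3.28313), so ‖F‖₂ = 6.841.

6.841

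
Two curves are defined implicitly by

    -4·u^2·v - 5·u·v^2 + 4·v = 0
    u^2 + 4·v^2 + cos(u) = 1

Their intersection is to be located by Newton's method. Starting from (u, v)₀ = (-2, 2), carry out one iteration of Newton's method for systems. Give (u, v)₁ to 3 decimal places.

(-1.051, 1.022)

At (-2, 2): F = (16.000, 18.58385).
Jacobian J = [[-8·u·v - 5·v^2, -4·u^2 - 10·u·v + 4], [2·u - sin(u), 8·v]].
At the point, J = [[12.000, 28.000], [-3.09070, 16.000]] (det J = 278.53967).
Solving J·Δ = −F gives Δ = (0.949, -0.978).
Then the next iterate is (u, v)₁ = (-1.051, 1.022).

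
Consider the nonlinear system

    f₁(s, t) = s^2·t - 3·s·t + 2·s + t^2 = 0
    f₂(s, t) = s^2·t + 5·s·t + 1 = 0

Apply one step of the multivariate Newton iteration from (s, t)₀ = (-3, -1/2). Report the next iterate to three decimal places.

(-2.568, 0.203)

At (-3, -1/2): F = (-14.750, 4.000).
Jacobian J = [[2·s·t - 3·t + 2, s^2 - 3·s + 2·t], [2·s·t + 5·t, s^2 + 5·s]].
At the point, J = [[6.500, 17.000], [0.500, -6.000]] (det J = -47.500).
Solving J·Δ = −F gives Δ = (0.432, 0.703).
Then the next iterate is (s, t)₁ = (-2.568, 0.203).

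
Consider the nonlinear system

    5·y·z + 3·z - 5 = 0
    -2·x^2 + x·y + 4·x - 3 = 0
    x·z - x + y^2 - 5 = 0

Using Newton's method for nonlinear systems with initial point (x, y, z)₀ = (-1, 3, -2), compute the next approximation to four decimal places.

(0.0654, 2.7197, 0.1221)

At (-1, 3, -2): F = (-41.0000, -12.0000, 7.0000).
Jacobian J = [[0, 5·z, 5·y + 3], [-4·x + y + 4, x, 0], [z - 1, 2·y, x]].
At the point, J = [[0.0000, -10.0000, 18.0000], [11.0000, -1.0000, 0.0000], [-3.0000, 6.0000, -1.0000]] (det J = 1024.0000).
Solving J·Δ = −F gives Δ = (1.0654, -0.2803, 2.1221).
Then the next iterate is (x, y, z)₁ = (0.0654, 2.7197, 0.1221).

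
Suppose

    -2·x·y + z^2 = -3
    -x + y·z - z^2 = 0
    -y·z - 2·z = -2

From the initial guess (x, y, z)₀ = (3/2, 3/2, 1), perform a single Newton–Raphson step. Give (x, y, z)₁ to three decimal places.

(0.878, 1.643, 0.531)

At (3/2, 3/2, 1): F = (-0.500, -1.000, -1.500).
Jacobian J = [[-2·y, -2·x, 2·z], [-1, z, y - 2·z], [0, -z, -y - 2]].
At the point, J = [[-3.000, -3.000, 2.000], [-1.000, 1.000, -0.500], [0.000, -1.000, -3.500]] (det J = 24.500).
Solving J·Δ = −F gives Δ = (-0.622, 0.143, -0.469).
Then the next iterate is (x, y, z)₁ = (0.878, 1.643, 0.531).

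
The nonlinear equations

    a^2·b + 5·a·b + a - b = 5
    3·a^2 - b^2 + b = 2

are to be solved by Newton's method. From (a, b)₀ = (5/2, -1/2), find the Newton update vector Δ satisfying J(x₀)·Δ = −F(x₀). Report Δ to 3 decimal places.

At (5/2, -1/2): F = (-11.375, 16.000).
Jacobian J = [[2·a·b + 5·b + 1, a^2 + 5·a - 1], [6·a, -2·b + 1]].
At the point, J = [[-4.000, 17.750], [15.000, 2.000]] (det J = -274.250).
Solving J·Δ = −F gives Δ = (-1.119, 0.389).

(-1.119, 0.389)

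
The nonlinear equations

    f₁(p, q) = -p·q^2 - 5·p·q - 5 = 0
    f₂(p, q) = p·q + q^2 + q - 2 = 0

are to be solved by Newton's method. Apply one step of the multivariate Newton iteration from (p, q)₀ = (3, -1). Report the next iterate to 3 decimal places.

(-28.000, -14.000)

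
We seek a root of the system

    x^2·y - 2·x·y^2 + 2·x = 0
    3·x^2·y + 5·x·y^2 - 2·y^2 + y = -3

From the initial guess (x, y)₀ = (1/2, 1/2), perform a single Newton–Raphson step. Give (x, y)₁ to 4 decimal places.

(-0.2571, -0.3524)

At (1/2, 1/2): F = (0.8750, 4.0000).
Jacobian J = [[2·x·y - 2·y^2 + 2, x^2 - 4·x·y], [6·x·y + 5·y^2, 3·x^2 + 10·x·y - 4·y + 1]].
At the point, J = [[2.0000, -0.7500], [2.7500, 2.2500]] (det J = 6.5625).
Solving J·Δ = −F gives Δ = (-0.7571, -0.8524).
Then the next iterate is (x, y)₁ = (-0.2571, -0.3524).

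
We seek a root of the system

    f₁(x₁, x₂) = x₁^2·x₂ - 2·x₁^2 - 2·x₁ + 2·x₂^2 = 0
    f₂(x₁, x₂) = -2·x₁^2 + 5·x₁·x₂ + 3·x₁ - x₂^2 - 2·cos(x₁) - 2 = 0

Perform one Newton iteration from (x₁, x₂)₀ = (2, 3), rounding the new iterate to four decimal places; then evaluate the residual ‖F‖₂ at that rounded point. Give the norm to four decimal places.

6.8410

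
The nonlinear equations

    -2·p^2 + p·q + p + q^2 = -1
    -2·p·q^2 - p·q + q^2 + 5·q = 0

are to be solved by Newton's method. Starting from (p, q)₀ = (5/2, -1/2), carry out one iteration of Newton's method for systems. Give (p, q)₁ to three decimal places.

(1.502, -0.154)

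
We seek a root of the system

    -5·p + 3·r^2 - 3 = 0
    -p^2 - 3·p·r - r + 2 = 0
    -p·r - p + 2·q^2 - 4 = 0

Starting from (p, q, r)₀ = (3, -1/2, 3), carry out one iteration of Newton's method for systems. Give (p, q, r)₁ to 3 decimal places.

(1.200, -3.150, 2.000)

At (3, -1/2, 3): F = (9.000, -37.000, -15.500).
Jacobian J = [[-5, 0, 6·r], [-2·p - 3·r, 0, -3·p - 1], [-r - 1, 4·q, -p]].
At the point, J = [[-5.000, 0.000, 18.000], [-15.000, 0.000, -10.000], [-4.000, -2.000, -3.000]] (det J = 640.000).
Solving J·Δ = −F gives Δ = (-1.800, -2.650, -1.000).
Then the next iterate is (p, q, r)₁ = (1.200, -3.150, 2.000).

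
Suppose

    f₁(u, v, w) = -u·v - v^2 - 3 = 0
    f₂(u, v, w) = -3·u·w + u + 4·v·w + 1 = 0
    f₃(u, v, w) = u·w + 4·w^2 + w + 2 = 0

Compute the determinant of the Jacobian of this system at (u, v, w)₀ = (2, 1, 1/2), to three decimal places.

J = [[-v, -u - 2·v, 0], [-3·w + 1, 4·w, -3·u + 4·v], [w, 0, u + 8·w + 1]].
At the point, J = [[-1.000, -4.000, 0.000], [-0.500, 2.000, -2.000], [0.500, 0.000, 7.000]].
det J = -24.000.

-24.000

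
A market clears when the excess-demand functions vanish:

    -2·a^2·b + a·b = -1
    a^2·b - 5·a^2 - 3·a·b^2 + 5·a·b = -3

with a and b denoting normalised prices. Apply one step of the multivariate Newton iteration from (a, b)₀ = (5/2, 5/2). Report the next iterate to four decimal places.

(1.7853, 1.7080)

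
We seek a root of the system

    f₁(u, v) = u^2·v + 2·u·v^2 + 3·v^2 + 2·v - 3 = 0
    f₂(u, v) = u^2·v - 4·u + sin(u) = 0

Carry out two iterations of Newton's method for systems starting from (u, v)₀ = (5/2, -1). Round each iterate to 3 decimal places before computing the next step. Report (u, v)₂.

(0.161, -1.165)

At (5/2, -1): F = (-3.250, -15.65153).
Jacobian J = [[2·u·v + 2·v^2, u^2 + 4·u·v + 6·v + 2], [2·u·v + cos(u) - 4, u^2]].
At the point, J = [[-3.000, -7.750], [-9.80114, 6.250]] (det J = -94.70886).
Solving J·Δ = −F gives Δ = (-1.495, 0.159).
Then the next iterate is (u, v)₁ = (1.005, -0.841).
Round to (1.005, -0.841) and repeat: F = (-1.98795, -4.02527), J = [[-0.27585, -5.41679], [-5.15432, 1.01002]].
Δ = (-0.844, -0.324), so (u, v)₂ = (0.161, -1.165).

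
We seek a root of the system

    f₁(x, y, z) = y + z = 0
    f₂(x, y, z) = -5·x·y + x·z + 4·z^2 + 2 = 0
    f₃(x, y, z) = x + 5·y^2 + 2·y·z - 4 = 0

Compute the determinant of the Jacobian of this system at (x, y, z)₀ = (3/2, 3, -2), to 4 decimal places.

J = [[0, 1, 1], [-5·y + z, -5·x, x + 8·z], [1, 10·y + 2·z, 2·y]].
At the point, J = [[0.0000, 1.0000, 1.0000], [-17.0000, -7.5000, -14.5000], [1.0000, 26.0000, 6.0000]].
det J = -347.0000.

-347.0000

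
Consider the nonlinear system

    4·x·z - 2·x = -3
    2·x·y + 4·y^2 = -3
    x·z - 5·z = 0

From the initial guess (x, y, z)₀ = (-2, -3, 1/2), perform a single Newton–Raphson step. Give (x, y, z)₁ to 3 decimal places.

At (-2, -3, 1/2): F = (3.000, 51.000, -3.500).
Jacobian J = [[4·z - 2, 0, 4·x], [2·y, 2·x + 8·y, 0], [z, 0, x - 5]].
At the point, J = [[0.000, 0.000, -8.000], [-6.000, -28.000, 0.000], [0.500, 0.000, -7.000]] (det J = -112.000).
Solving J·Δ = −F gives Δ = (12.250, -0.804, 0.375).
Then the next iterate is (x, y, z)₁ = (10.250, -3.804, 0.875).

(10.250, -3.804, 0.875)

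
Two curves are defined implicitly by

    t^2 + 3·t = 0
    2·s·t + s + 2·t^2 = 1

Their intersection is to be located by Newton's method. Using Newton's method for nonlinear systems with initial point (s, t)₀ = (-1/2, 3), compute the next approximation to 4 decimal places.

At (-1/2, 3): F = (18.0000, 13.5000).
Jacobian J = [[0, 2·t + 3], [2·t + 1, 2·s + 4·t]].
At the point, J = [[0.0000, 9.0000], [7.0000, 11.0000]] (det J = -63.0000).
Solving J·Δ = −F gives Δ = (1.2143, -2.0000).
Then the next iterate is (s, t)₁ = (0.7143, 1.0000).

(0.7143, 1.0000)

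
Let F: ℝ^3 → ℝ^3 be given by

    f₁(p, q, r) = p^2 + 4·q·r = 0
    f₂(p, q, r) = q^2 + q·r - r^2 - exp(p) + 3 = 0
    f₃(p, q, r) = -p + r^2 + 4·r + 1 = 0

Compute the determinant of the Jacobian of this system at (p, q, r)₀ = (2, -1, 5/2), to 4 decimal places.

741.0150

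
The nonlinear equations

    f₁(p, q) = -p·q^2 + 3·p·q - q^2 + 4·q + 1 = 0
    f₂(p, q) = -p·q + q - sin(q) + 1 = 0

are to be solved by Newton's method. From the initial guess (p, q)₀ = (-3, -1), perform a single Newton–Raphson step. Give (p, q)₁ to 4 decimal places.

At (-3, -1): F = (8.0000, -2.158529).
Jacobian J = [[-q^2 + 3·q, -2·p·q + 3·p - 2·q + 4], [-q, -p - cos(q) + 1]].
At the point, J = [[-4.0000, -9.0000], [1.0000, 3.459698]] (det J = -4.838791).
Solving J·Δ = −F gives Δ = (1.7051, 0.1310).
Then the next iterate is (p, q)₁ = (-1.2949, -0.8690).

(-1.2949, -0.8690)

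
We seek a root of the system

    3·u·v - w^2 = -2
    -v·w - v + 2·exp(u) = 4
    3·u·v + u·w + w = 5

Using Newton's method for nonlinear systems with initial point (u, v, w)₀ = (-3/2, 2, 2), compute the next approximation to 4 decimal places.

At (-3/2, 2, 2): F = (-11.0000, -9.553740, -15.0000).
Jacobian J = [[3·v, 3·u, -2·w], [2·exp(u), -w - 1, -v], [3·v + w, 3·u, u + 1]].
At the point, J = [[6.0000, -4.5000, -4.0000], [0.446260, -3.0000, -2.0000], [8.0000, -4.5000, -0.5000]] (det J = -61.971400).
Solving J·Δ = −F gives Δ = (-0.3707, -4.1428, 1.3547).
Then the next iterate is (u, v, w)₁ = (-1.8707, -2.1428, 3.3547).

(-1.8707, -2.1428, 3.3547)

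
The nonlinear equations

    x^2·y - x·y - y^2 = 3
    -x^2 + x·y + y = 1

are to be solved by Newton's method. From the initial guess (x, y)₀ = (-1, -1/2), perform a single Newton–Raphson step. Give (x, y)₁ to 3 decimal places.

At (-1, -1/2): F = (-4.250, -2.000).
Jacobian J = [[2·x·y - y, x^2 - x - 2·y], [-2·x + y, x + 1]].
At the point, J = [[1.500, 3.000], [1.500, 0.000]] (det J = -4.500).
Solving J·Δ = −F gives Δ = (1.333, 0.750).
Then the next iterate is (x, y)₁ = (0.333, 0.250).

(0.333, 0.250)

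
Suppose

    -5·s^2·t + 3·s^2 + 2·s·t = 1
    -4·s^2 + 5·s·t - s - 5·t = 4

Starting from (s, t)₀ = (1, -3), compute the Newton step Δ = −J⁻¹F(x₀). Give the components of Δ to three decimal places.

(-0.375, -0.083)

At (1, -3): F = (11.000, -9.000).
Jacobian J = [[-10·s·t + 6·s + 2·t, -5·s^2 + 2·s], [-8·s + 5·t - 1, 5·s - 5]].
At the point, J = [[30.000, -3.000], [-24.000, 0.000]] (det J = -72.000).
Solving J·Δ = −F gives Δ = (-0.375, -0.083).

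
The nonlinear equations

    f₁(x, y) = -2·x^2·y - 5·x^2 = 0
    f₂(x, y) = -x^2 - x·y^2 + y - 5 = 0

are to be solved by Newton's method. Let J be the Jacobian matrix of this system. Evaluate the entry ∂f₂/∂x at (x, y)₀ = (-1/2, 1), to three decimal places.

0.000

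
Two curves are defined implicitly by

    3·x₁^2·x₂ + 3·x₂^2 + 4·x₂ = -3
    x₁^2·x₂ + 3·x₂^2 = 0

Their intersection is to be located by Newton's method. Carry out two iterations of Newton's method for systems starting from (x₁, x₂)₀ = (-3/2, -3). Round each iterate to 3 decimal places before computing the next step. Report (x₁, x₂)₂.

At (-3/2, -3): F = (-2.250, 20.250).
Jacobian J = [[6·x₁·x₂, 3·x₁^2 + 6·x₂ + 4], [2·x₁·x₂, x₁^2 + 6·x₂]].
At the point, J = [[27.000, -7.250], [9.000, -15.750]] (det J = -360.000).
Solving J·Δ = −F gives Δ = (0.506, 1.575).
Then the next iterate is (x₁, x₂)₁ = (-0.994, -1.425).
Round to (-0.994, -1.425) and repeat: F = (-0.83198, 4.68392), J = [[8.49870, -1.58589], [2.83290, -7.56196]].
Δ = (0.230, 0.705), so (x₁, x₂)₂ = (-0.764, -0.720).

(-0.764, -0.720)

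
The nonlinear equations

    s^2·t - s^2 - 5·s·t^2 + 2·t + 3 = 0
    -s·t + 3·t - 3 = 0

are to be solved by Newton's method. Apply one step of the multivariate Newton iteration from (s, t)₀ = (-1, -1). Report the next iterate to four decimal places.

At (-1, -1): F = (4.0000, -7.0000).
Jacobian J = [[2·s·t - 2·s - 5·t^2, s^2 - 10·s·t + 2], [-t, -s + 3]].
At the point, J = [[-1.0000, -7.0000], [1.0000, 4.0000]] (det J = 3.0000).
Solving J·Δ = −F gives Δ = (11.0000, -1.0000).
Then the next iterate is (s, t)₁ = (10.0000, -2.0000).

(10.0000, -2.0000)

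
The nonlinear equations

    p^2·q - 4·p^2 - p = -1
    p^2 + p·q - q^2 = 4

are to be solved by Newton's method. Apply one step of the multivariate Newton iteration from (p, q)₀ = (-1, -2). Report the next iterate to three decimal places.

At (-1, -2): F = (-4.000, -5.000).
Jacobian J = [[2·p·q - 8·p - 1, p^2], [2·p + q, p - 2·q]].
At the point, J = [[11.000, 1.000], [-4.000, 3.000]] (det J = 37.000).
Solving J·Δ = −F gives Δ = (0.189, 1.919).
Then the next iterate is (p, q)₁ = (-0.811, -0.081).

(-0.811, -0.081)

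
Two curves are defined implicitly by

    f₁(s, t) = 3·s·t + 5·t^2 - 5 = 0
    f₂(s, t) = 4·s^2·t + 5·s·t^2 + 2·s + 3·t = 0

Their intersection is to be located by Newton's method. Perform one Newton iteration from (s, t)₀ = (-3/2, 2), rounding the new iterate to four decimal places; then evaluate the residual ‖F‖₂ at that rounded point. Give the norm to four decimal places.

At (-3/2, 2): F = (6.0000, -9.0000).
Jacobian J = [[3·t, 3·s + 10·t], [8·s·t + 5·t^2 + 2, 4·s^2 + 10·s·t + 3]].
At the point, J = [[6.0000, 15.5000], [-2.0000, -18.0000]] (det J = -77.0000).
Solving J·Δ = −F gives Δ = (0.4091, -0.5455).
Then the next iterate is (s, t)₁ = (-1.0909, 1.4545).
Re-evaluating at (-1.0909, 1.4545): F = (0.817709, -2.433893), so ‖F‖₂ = 2.5676.

2.5676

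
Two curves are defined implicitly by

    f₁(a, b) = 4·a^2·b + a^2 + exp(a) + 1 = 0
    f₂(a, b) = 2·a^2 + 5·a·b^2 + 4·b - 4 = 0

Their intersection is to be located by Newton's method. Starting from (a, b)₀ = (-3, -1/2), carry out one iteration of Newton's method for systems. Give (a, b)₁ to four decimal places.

(-2.1074, -0.4292)

At (-3, -1/2): F = (-7.950213, 8.2500).
Jacobian J = [[8·a·b + 2·a + exp(a), 4·a^2], [4·a + 5·b^2, 10·a·b + 4]].
At the point, J = [[6.049787, 36.0000], [-10.7500, 19.0000]] (det J = 501.945954).
Solving J·Δ = −F gives Δ = (0.8926, 0.0708).
Then the next iterate is (a, b)₁ = (-2.1074, -0.4292).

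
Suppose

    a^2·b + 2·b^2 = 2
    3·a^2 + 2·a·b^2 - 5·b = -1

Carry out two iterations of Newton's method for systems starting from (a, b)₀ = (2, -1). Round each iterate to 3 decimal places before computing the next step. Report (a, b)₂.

(-1.017, -1.376)

At (2, -1): F = (-4.000, 22.000).
Jacobian J = [[2·a·b, a^2 + 4·b], [6·a + 2·b^2, 4·a·b - 5]].
At the point, J = [[-4.000, 0.000], [14.000, -13.000]] (det J = 52.000).
Solving J·Δ = −F gives Δ = (-1.000, 0.615).
Then the next iterate is (a, b)₁ = (1.000, -0.385).
Round to (1.000, -0.385) and repeat: F = (-2.08855, 6.22145), J = [[-0.770, -0.540], [6.29645, -6.540]].
Δ = (-2.017, -0.991), so (a, b)₂ = (-1.017, -1.376).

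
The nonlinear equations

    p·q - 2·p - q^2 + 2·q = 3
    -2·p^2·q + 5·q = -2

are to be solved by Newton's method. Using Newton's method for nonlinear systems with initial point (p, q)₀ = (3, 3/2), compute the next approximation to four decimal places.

(1.0294, 2.8824)

At (3, 3/2): F = (-3.7500, -17.5000).
Jacobian J = [[q - 2, p - 2·q + 2], [-4·p·q, -2·p^2 + 5]].
At the point, J = [[-0.5000, 2.0000], [-18.0000, -13.0000]] (det J = 42.5000).
Solving J·Δ = −F gives Δ = (-1.9706, 1.3824).
Then the next iterate is (p, q)₁ = (1.0294, 2.8824).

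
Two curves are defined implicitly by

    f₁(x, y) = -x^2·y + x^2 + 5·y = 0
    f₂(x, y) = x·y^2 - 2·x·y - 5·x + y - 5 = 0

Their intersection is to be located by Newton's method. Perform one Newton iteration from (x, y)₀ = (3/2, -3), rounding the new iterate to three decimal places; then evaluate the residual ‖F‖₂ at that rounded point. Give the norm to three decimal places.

0.844

At (3/2, -3): F = (-6.000, 7.000).
Jacobian J = [[-2·x·y + 2·x, -x^2 + 5], [y^2 - 2·y - 5, 2·x·y - 2·x + 1]].
At the point, J = [[12.000, 2.750], [10.000, -11.000]] (det J = -159.500).
Solving J·Δ = −F gives Δ = (0.293, 0.903).
Then the next iterate is (x, y)₁ = (1.793, -2.097).
Re-evaluating at (1.793, -2.097): F = (-0.52861, -0.65760), so ‖F‖₂ = 0.844.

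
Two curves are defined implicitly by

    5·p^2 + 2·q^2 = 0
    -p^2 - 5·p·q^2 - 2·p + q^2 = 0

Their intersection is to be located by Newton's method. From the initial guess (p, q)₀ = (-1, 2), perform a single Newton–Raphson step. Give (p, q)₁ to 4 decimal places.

At (-1, 2): F = (13.0000, 25.0000).
Jacobian J = [[10·p, 4·q], [-2·p - 5·q^2 - 2, -10·p·q + 2·q]].
At the point, J = [[-10.0000, 8.0000], [-20.0000, 24.0000]] (det J = -80.0000).
Solving J·Δ = −F gives Δ = (1.4000, 0.1250).
Then the next iterate is (p, q)₁ = (0.4000, 2.1250).

(0.4000, 2.1250)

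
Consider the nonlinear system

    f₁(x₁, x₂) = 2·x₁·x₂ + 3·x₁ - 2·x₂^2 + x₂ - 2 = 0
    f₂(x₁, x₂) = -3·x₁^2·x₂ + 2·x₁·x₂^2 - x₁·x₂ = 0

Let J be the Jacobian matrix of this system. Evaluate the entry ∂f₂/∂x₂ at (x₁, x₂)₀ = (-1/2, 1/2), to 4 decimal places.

∂f₂/∂x₂ = -3·x₁^2 + 4·x₁·x₂ - x₁.
At (-1/2, 1/2) this is -1.2500.

-1.2500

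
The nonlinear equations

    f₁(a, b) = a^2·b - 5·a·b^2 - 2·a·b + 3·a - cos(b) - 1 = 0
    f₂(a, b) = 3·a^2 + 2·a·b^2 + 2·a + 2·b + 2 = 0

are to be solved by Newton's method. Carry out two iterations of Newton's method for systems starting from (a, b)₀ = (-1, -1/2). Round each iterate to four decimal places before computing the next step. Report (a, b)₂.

(0.4361, 1.1293)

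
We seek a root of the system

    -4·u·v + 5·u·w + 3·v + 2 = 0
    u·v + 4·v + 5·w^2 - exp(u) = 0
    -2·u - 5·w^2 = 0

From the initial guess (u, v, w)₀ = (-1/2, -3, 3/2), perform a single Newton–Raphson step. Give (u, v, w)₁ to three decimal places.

At (-1/2, -3, 3/2): F = (-16.750, 0.14347, -10.250).
Jacobian J = [[-4·v + 5·w, -4·u + 3, 5·u], [v - exp(u), u + 4, 10·w], [-2, 0, -10·w]].
At the point, J = [[19.500, 5.000, -2.500], [-3.60653, 3.500, 15.000], [-2.000, 0.000, -15.000]] (det J = -1461.73980).
Solving J·Δ = −F gives Δ = (0.022, 2.922, -0.686).
Then the next iterate is (u, v, w)₁ = (-0.478, -0.078, 0.814).

(-0.478, -0.078, 0.814)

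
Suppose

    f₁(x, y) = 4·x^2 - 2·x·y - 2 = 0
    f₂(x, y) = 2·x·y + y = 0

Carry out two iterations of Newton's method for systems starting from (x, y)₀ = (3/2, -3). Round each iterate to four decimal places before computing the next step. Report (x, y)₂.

(0.7603, -0.1162)

At (3/2, -3): F = (16.0000, -12.0000).
Jacobian J = [[8·x - 2·y, -2·x], [2·y, 2·x + 1]].
At the point, J = [[18.0000, -3.0000], [-6.0000, 4.0000]] (det J = 54.0000).
Solving J·Δ = −F gives Δ = (-0.5185, 2.2222).
Then the next iterate is (x, y)₁ = (0.9815, -0.7778).
Round to (0.9815, -0.7778) and repeat: F = (3.380190, -2.304621), J = [[9.4076, -1.9630], [-1.5556, 2.9630]].
Δ = (-0.2212, 0.6616), so (x, y)₂ = (0.7603, -0.1162).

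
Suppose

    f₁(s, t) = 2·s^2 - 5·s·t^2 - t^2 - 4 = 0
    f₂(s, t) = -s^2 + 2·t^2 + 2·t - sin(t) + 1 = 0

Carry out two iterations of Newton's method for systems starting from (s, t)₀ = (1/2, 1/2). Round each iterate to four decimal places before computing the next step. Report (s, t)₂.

(-3.2391, -1.5480)

At (1/2, 1/2): F = (-4.3750, 1.770574).
Jacobian J = [[4·s - 5·t^2, -10·s·t - 2·t], [-2·s, 4·t - cos(t) + 2]].
At the point, J = [[0.7500, -3.5000], [-1.0000, 3.122417]] (det J = -1.158187).
Solving J·Δ = −F gives Δ = (-6.4442, -2.6309).
Then the next iterate is (s, t)₁ = (-5.9442, -2.1309).
Round to (-5.9442, -2.1309) and repeat: F = (197.081472, -28.666644), J = [[-46.480474, -122.403158], [11.8884, -5.992326]].
Δ = (2.7051, 0.5829), so (s, t)₂ = (-3.2391, -1.5480).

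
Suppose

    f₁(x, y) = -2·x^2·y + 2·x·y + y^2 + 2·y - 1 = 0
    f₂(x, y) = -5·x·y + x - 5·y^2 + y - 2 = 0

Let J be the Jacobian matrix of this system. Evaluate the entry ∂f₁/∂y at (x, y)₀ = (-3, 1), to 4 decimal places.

-20.0000

∂f₁/∂y = -2·x^2 + 2·x + 2·y + 2.
At (-3, 1) this is -20.0000.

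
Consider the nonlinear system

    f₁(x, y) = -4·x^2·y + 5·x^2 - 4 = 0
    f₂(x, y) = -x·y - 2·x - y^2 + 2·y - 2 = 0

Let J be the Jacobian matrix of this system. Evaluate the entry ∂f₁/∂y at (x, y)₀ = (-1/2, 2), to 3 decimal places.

-1.000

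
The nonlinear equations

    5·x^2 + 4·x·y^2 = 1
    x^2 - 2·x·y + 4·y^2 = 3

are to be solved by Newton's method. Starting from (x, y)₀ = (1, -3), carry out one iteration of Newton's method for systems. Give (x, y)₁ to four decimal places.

At (1, -3): F = (40.0000, 40.0000).
Jacobian J = [[10·x + 4·y^2, 8·x·y], [2·x - 2·y, -2·x + 8·y]].
At the point, J = [[46.0000, -24.0000], [8.0000, -26.0000]] (det J = -1004.0000).
Solving J·Δ = −F gives Δ = (-0.0797, 1.5139).
Then the next iterate is (x, y)₁ = (0.9203, -1.4861).

(0.9203, -1.4861)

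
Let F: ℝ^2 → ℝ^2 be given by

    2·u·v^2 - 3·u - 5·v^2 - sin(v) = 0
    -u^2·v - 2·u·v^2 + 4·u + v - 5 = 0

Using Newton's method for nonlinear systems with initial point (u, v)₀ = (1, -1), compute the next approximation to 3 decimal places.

(0.835, -0.085)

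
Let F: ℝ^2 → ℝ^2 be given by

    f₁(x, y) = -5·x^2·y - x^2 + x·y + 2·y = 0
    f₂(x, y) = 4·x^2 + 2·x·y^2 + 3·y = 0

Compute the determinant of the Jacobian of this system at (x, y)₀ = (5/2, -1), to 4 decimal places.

455.5000

J = [[-10·x·y - 2·x + y, -5·x^2 + x + 2], [8·x + 2·y^2, 4·x·y + 3]].
At the point, J = [[19.0000, -26.7500], [22.0000, -7.0000]].
det J = 455.5000.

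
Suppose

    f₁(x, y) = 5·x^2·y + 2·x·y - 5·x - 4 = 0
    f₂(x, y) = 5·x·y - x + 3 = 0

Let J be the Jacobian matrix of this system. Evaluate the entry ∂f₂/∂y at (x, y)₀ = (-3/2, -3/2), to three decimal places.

∂f₂/∂y = 5·x.
At (-3/2, -3/2) this is -7.500.

-7.500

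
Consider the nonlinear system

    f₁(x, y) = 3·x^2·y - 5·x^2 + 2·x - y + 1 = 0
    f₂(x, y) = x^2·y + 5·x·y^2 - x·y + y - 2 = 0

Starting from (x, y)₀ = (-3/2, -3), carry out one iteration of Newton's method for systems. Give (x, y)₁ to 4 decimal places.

At (-3/2, -3): F = (-30.5000, -83.7500).
Jacobian J = [[6·x·y - 10·x + 2, 3·x^2 - 1], [2·x·y + 5·y^2 - y, x^2 + 10·x·y - x + 1]].
At the point, J = [[44.0000, 5.7500], [57.0000, 49.7500]] (det J = 1861.2500).
Solving J·Δ = −F gives Δ = (0.5565, 1.0458).
Then the next iterate is (x, y)₁ = (-0.9435, -1.9542).

(-0.9435, -1.9542)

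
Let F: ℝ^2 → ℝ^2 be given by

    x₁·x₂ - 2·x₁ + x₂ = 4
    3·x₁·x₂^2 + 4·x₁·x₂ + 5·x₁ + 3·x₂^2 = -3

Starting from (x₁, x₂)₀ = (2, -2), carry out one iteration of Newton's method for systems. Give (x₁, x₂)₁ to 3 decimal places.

(-1.447, -1.929)

At (2, -2): F = (-14.000, 33.000).
Jacobian J = [[x₂ - 2, x₁ + 1], [3·x₂^2 + 4·x₂ + 5, 6·x₁·x₂ + 4·x₁ + 6·x₂]].
At the point, J = [[-4.000, 3.000], [9.000, -28.000]] (det J = 85.000).
Solving J·Δ = −F gives Δ = (-3.447, 0.071).
Then the next iterate is (x₁, x₂)₁ = (-1.447, -1.929).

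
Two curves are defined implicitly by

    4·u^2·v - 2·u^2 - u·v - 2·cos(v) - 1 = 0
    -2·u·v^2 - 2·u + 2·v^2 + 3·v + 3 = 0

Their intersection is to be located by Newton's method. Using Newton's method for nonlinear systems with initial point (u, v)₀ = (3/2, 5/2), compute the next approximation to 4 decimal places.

(1.9882, -0.4148)

At (3/2, 5/2): F = (14.852287, 1.2500).
Jacobian J = [[8·u·v - 4·u - v, 4·u^2 - u + 2·sin(v)], [-2·v^2 - 2, -4·u·v + 4·v + 3]].
At the point, J = [[21.5000, 8.696944], [-14.5000, -2.0000]] (det J = 83.105692).
Solving J·Δ = −F gives Δ = (0.4882, -2.9148).
Then the next iterate is (u, v)₁ = (1.9882, -0.4148).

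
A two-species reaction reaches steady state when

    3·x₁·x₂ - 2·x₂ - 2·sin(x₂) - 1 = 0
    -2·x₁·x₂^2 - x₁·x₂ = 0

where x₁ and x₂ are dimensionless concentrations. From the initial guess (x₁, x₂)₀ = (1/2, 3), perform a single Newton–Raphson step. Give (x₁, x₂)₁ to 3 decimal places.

At (1/2, 3): F = (-2.78224, -10.500).
Jacobian J = [[3·x₂, 3·x₁ - 2·cos(x₂) - 2], [-2·x₂^2 - x₂, -4·x₁·x₂ - x₁]].
At the point, J = [[9.000, 1.47998], [-21.000, -6.500]] (det J = -27.42032).
Solving J·Δ = −F gives Δ = (1.226, -5.577).
Then the next iterate is (x₁, x₂)₁ = (1.726, -2.577).

(1.726, -2.577)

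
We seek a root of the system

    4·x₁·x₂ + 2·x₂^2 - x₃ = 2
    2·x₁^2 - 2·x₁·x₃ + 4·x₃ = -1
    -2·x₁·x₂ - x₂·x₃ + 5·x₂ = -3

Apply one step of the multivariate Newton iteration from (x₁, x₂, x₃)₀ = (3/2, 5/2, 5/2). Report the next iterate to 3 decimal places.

(12.036, -6.681, -16.036)

At (3/2, 5/2, 5/2): F = (23.000, 8.000, 1.750).
Jacobian J = [[4·x₂, 4·x₁ + 4·x₂, -1], [4·x₁ - 2·x₃, 0, -2·x₁ + 4], [-2·x₂, -2·x₁ - x₃ + 5, -x₂]].
At the point, J = [[10.000, 16.000, -1.000], [1.000, 0.000, 1.000], [-5.000, -0.500, -2.500]] (det J = -34.500).
Solving J·Δ = −F gives Δ = (10.536, -9.181, -18.536).
Then the next iterate is (x₁, x₂, x₃)₁ = (12.036, -6.681, -16.036).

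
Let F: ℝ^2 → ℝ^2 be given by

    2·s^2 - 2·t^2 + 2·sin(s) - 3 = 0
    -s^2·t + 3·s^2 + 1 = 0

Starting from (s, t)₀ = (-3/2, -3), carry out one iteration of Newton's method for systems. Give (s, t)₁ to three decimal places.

(-0.922, -1.177)

At (-3/2, -3): F = (-18.49499, 14.500).
Jacobian J = [[4·s + 2·cos(s), -4·t], [-2·s·t + 6·s, -s^2]].
At the point, J = [[-5.85853, 12.000], [-18.000, -2.250]] (det J = 229.18168).
Solving J·Δ = −F gives Δ = (0.578, 1.823).
Then the next iterate is (s, t)₁ = (-0.922, -1.177).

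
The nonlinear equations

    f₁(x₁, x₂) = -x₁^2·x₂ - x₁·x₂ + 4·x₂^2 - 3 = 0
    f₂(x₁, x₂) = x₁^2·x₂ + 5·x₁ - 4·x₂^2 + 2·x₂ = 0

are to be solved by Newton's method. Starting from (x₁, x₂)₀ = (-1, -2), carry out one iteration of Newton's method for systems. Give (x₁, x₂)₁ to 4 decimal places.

(0.7453, -1.4057)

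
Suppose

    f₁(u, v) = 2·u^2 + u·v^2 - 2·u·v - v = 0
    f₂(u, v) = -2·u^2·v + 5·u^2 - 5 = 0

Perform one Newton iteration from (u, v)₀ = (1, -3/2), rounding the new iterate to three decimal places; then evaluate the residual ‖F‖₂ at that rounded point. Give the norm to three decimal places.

2.135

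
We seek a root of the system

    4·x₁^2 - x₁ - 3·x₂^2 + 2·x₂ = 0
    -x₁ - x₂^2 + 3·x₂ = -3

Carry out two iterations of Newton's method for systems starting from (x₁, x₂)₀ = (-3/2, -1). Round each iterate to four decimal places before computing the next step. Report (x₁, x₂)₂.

(-1.0037, -1.0008)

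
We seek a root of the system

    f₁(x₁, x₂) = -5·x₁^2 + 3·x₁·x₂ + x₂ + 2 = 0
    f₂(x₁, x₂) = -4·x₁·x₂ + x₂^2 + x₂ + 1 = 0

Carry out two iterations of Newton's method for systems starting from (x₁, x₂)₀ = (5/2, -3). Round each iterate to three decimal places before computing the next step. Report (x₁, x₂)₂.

(0.736, -0.638)

At (5/2, -3): F = (-54.750, 37.000).
Jacobian J = [[-10·x₁ + 3·x₂, 3·x₁ + 1], [-4·x₂, -4·x₁ + 2·x₂ + 1]].
At the point, J = [[-34.000, 8.500], [12.000, -15.000]] (det J = 408.000).
Solving J·Δ = −F gives Δ = (-1.242, 1.473).
Then the next iterate is (x₁, x₂)₁ = (1.258, -1.527).
Round to (1.258, -1.527) and repeat: F = (-13.20272, 9.48859), J = [[-17.161, 4.774], [6.108, -7.086]].
Δ = (-0.522, 0.889), so (x₁, x₂)₂ = (0.736, -0.638).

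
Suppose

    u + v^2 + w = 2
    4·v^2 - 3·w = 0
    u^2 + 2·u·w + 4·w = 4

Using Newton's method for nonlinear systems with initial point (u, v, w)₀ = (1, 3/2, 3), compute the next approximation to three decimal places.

At (1, 3/2, 3): F = (4.250, 0.000, 15.000).
Jacobian J = [[1, 2·v, 1], [0, 8·v, -3], [2·u + 2·w, 0, 2·u + 4]].
At the point, J = [[1.000, 3.000, 1.000], [0.000, 12.000, -3.000], [8.000, 0.000, 6.000]] (det J = -96.000).
Solving J·Δ = −F gives Δ = (-0.094, -0.594, -2.375).
Then the next iterate is (u, v, w)₁ = (0.906, 0.906, 0.625).

(0.906, 0.906, 0.625)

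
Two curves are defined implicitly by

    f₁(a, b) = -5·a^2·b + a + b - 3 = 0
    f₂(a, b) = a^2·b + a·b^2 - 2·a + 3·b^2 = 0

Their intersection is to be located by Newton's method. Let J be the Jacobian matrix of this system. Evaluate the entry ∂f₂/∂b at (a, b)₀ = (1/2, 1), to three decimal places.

∂f₂/∂b = a^2 + 2·a·b + 6·b.
At (1/2, 1) this is 7.250.

7.250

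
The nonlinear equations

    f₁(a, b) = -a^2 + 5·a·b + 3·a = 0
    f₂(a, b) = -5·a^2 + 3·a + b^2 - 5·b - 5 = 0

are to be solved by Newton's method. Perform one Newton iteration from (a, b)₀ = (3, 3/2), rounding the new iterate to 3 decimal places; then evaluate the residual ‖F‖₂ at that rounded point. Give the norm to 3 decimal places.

13.598

At (3, 3/2): F = (22.500, -46.250).
Jacobian J = [[-2·a + 5·b + 3, 5·a], [-10·a + 3, 2·b - 5]].
At the point, J = [[4.500, 15.000], [-27.000, -2.000]] (det J = 396.000).
Solving J·Δ = −F gives Δ = (-1.638, -1.009).
Then the next iterate is (a, b)₁ = (1.362, 0.491).
Re-evaluating at (1.362, 0.491): F = (5.57467, -12.40314), so ‖F‖₂ = 13.598.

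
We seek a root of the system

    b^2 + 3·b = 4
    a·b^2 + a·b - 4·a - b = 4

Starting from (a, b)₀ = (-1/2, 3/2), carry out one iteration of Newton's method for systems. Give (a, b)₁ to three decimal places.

At (-1/2, 3/2): F = (2.750, -5.375).
Jacobian J = [[0, 2·b + 3], [b^2 + b - 4, 2·a·b + a - 1]].
At the point, J = [[0.000, 6.000], [-0.250, -3.000]] (det J = 1.500).
Solving J·Δ = −F gives Δ = (-16.000, -0.458).
Then the next iterate is (a, b)₁ = (-16.500, 1.042).

(-16.500, 1.042)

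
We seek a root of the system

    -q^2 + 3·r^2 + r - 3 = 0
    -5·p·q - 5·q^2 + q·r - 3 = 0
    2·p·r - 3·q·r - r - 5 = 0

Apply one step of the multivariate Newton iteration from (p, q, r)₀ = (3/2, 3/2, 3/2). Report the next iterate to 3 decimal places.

(1.896, 0.202, 0.811)

At (3/2, 3/2, 3/2): F = (3.000, -23.250, -8.750).
Jacobian J = [[0, -2·q, 6·r + 1], [-5·q, -5·p - 10·q + r, q], [2·r, -3·r, 2·p - 3·q - 1]].
At the point, J = [[0.000, -3.000, 10.000], [-7.500, -21.000, 1.500], [3.000, -4.500, -2.500]] (det J = 1010.250).
Solving J·Δ = −F gives Δ = (0.396, -1.298, -0.689).
Then the next iterate is (p, q, r)₁ = (1.896, 0.202, 0.811).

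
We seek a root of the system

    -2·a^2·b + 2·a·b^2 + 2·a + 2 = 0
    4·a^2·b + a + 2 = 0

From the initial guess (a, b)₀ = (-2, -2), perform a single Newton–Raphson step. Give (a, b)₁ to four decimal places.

At (-2, -2): F = (-2.0000, -32.0000).
Jacobian J = [[-4·a·b + 2·b^2 + 2, -2·a^2 + 4·a·b], [8·a·b + 1, 4·a^2]].
At the point, J = [[-6.0000, 8.0000], [33.0000, 16.0000]] (det J = -360.0000).
Solving J·Δ = −F gives Δ = (0.6222, 0.7167).
Then the next iterate is (a, b)₁ = (-1.3778, -1.2833).

(-1.3778, -1.2833)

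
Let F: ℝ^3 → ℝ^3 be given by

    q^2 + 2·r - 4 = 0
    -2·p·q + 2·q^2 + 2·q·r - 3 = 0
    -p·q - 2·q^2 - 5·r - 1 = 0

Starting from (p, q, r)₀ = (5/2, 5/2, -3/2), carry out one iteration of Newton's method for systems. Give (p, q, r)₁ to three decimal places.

At (5/2, 5/2, -3/2): F = (-0.750, -10.500, -12.250).
Jacobian J = [[0, 2·q, 2], [-2·q, -2·p + 4·q + 2·r, 2·q], [-q, -p - 4·q, -5]].
At the point, J = [[0.000, 5.000, 2.000], [-5.000, 2.000, 5.000], [-2.500, -12.500, -5.000]] (det J = -52.500).
Solving J·Δ = −F gives Δ = (-5.650, 1.869, -4.298).
Then the next iterate is (p, q, r)₁ = (-3.150, 4.369, -5.798).

(-3.150, 4.369, -5.798)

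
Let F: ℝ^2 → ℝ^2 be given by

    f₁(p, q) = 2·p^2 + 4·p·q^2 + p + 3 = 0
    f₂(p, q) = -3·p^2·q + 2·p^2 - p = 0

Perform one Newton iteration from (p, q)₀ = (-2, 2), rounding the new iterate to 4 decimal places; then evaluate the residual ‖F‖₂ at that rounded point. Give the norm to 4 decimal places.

7.1226

At (-2, 2): F = (-23.0000, -14.0000).
Jacobian J = [[4·p + 4·q^2 + 1, 8·p·q], [-6·p·q + 4·p - 1, -3·p^2]].
At the point, J = [[9.0000, -32.0000], [15.0000, -12.0000]] (det J = 372.0000).
Solving J·Δ = −F gives Δ = (0.4624, -0.5887).
Then the next iterate is (p, q)₁ = (-1.5376, 1.4113).
Re-evaluating at (-1.5376, 1.4113): F = (-6.059340, -3.743817), so ‖F‖₂ = 7.1226.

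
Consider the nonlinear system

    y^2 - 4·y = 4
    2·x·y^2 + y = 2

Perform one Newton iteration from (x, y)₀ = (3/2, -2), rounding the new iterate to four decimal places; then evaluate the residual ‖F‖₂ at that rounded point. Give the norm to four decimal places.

1.2500

At (3/2, -2): F = (8.0000, 8.0000).
Jacobian J = [[0, 2·y - 4], [2·y^2, 4·x·y + 1]].
At the point, J = [[0.0000, -8.0000], [8.0000, -11.0000]] (det J = 64.0000).
Solving J·Δ = −F gives Δ = (0.3750, 1.0000).
Then the next iterate is (x, y)₁ = (1.8750, -1.0000).
Re-evaluating at (1.8750, -1.0000): F = (1.0000, 0.7500), so ‖F‖₂ = 1.2500.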